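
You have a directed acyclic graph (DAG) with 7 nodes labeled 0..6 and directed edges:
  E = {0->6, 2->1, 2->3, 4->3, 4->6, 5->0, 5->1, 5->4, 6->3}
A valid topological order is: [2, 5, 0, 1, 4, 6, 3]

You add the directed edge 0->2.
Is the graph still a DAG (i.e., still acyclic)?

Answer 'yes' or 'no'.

Answer: yes

Derivation:
Given toposort: [2, 5, 0, 1, 4, 6, 3]
Position of 0: index 2; position of 2: index 0
New edge 0->2: backward (u after v in old order)
Backward edge: old toposort is now invalid. Check if this creates a cycle.
Does 2 already reach 0? Reachable from 2: [1, 2, 3]. NO -> still a DAG (reorder needed).
Still a DAG? yes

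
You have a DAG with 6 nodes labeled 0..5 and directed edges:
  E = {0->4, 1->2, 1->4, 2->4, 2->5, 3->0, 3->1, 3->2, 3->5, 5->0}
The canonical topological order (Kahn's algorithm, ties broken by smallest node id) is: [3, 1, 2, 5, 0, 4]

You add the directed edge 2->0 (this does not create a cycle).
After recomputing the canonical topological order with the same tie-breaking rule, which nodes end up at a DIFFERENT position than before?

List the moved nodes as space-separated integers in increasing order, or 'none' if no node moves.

Answer: none

Derivation:
Old toposort: [3, 1, 2, 5, 0, 4]
Added edge 2->0
Recompute Kahn (smallest-id tiebreak):
  initial in-degrees: [3, 1, 2, 0, 3, 2]
  ready (indeg=0): [3]
  pop 3: indeg[0]->2; indeg[1]->0; indeg[2]->1; indeg[5]->1 | ready=[1] | order so far=[3]
  pop 1: indeg[2]->0; indeg[4]->2 | ready=[2] | order so far=[3, 1]
  pop 2: indeg[0]->1; indeg[4]->1; indeg[5]->0 | ready=[5] | order so far=[3, 1, 2]
  pop 5: indeg[0]->0 | ready=[0] | order so far=[3, 1, 2, 5]
  pop 0: indeg[4]->0 | ready=[4] | order so far=[3, 1, 2, 5, 0]
  pop 4: no out-edges | ready=[] | order so far=[3, 1, 2, 5, 0, 4]
New canonical toposort: [3, 1, 2, 5, 0, 4]
Compare positions:
  Node 0: index 4 -> 4 (same)
  Node 1: index 1 -> 1 (same)
  Node 2: index 2 -> 2 (same)
  Node 3: index 0 -> 0 (same)
  Node 4: index 5 -> 5 (same)
  Node 5: index 3 -> 3 (same)
Nodes that changed position: none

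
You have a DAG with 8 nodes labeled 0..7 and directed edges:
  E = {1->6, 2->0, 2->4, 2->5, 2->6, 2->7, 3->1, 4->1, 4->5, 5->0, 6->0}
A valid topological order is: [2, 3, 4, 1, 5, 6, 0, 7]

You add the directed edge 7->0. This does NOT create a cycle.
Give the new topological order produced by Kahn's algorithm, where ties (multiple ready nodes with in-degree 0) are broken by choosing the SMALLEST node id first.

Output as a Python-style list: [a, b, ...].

Answer: [2, 3, 4, 1, 5, 6, 7, 0]

Derivation:
Old toposort: [2, 3, 4, 1, 5, 6, 0, 7]
Added edge: 7->0
Position of 7 (7) > position of 0 (6). Must reorder: 7 must now come before 0.
Run Kahn's algorithm (break ties by smallest node id):
  initial in-degrees: [4, 2, 0, 0, 1, 2, 2, 1]
  ready (indeg=0): [2, 3]
  pop 2: indeg[0]->3; indeg[4]->0; indeg[5]->1; indeg[6]->1; indeg[7]->0 | ready=[3, 4, 7] | order so far=[2]
  pop 3: indeg[1]->1 | ready=[4, 7] | order so far=[2, 3]
  pop 4: indeg[1]->0; indeg[5]->0 | ready=[1, 5, 7] | order so far=[2, 3, 4]
  pop 1: indeg[6]->0 | ready=[5, 6, 7] | order so far=[2, 3, 4, 1]
  pop 5: indeg[0]->2 | ready=[6, 7] | order so far=[2, 3, 4, 1, 5]
  pop 6: indeg[0]->1 | ready=[7] | order so far=[2, 3, 4, 1, 5, 6]
  pop 7: indeg[0]->0 | ready=[0] | order so far=[2, 3, 4, 1, 5, 6, 7]
  pop 0: no out-edges | ready=[] | order so far=[2, 3, 4, 1, 5, 6, 7, 0]
  Result: [2, 3, 4, 1, 5, 6, 7, 0]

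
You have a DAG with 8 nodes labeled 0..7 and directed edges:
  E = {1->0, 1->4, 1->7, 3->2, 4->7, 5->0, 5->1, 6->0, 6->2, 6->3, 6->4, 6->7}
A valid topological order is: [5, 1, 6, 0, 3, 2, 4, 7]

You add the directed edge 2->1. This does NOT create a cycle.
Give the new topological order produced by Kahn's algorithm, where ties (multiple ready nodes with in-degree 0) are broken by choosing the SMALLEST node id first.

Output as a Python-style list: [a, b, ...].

Answer: [5, 6, 3, 2, 1, 0, 4, 7]

Derivation:
Old toposort: [5, 1, 6, 0, 3, 2, 4, 7]
Added edge: 2->1
Position of 2 (5) > position of 1 (1). Must reorder: 2 must now come before 1.
Run Kahn's algorithm (break ties by smallest node id):
  initial in-degrees: [3, 2, 2, 1, 2, 0, 0, 3]
  ready (indeg=0): [5, 6]
  pop 5: indeg[0]->2; indeg[1]->1 | ready=[6] | order so far=[5]
  pop 6: indeg[0]->1; indeg[2]->1; indeg[3]->0; indeg[4]->1; indeg[7]->2 | ready=[3] | order so far=[5, 6]
  pop 3: indeg[2]->0 | ready=[2] | order so far=[5, 6, 3]
  pop 2: indeg[1]->0 | ready=[1] | order so far=[5, 6, 3, 2]
  pop 1: indeg[0]->0; indeg[4]->0; indeg[7]->1 | ready=[0, 4] | order so far=[5, 6, 3, 2, 1]
  pop 0: no out-edges | ready=[4] | order so far=[5, 6, 3, 2, 1, 0]
  pop 4: indeg[7]->0 | ready=[7] | order so far=[5, 6, 3, 2, 1, 0, 4]
  pop 7: no out-edges | ready=[] | order so far=[5, 6, 3, 2, 1, 0, 4, 7]
  Result: [5, 6, 3, 2, 1, 0, 4, 7]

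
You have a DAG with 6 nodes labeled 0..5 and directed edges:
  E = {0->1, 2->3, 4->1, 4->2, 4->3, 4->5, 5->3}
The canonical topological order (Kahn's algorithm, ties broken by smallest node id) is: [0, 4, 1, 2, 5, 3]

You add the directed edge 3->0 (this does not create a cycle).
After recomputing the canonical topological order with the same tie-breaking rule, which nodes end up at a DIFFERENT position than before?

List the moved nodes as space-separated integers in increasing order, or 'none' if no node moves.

Old toposort: [0, 4, 1, 2, 5, 3]
Added edge 3->0
Recompute Kahn (smallest-id tiebreak):
  initial in-degrees: [1, 2, 1, 3, 0, 1]
  ready (indeg=0): [4]
  pop 4: indeg[1]->1; indeg[2]->0; indeg[3]->2; indeg[5]->0 | ready=[2, 5] | order so far=[4]
  pop 2: indeg[3]->1 | ready=[5] | order so far=[4, 2]
  pop 5: indeg[3]->0 | ready=[3] | order so far=[4, 2, 5]
  pop 3: indeg[0]->0 | ready=[0] | order so far=[4, 2, 5, 3]
  pop 0: indeg[1]->0 | ready=[1] | order so far=[4, 2, 5, 3, 0]
  pop 1: no out-edges | ready=[] | order so far=[4, 2, 5, 3, 0, 1]
New canonical toposort: [4, 2, 5, 3, 0, 1]
Compare positions:
  Node 0: index 0 -> 4 (moved)
  Node 1: index 2 -> 5 (moved)
  Node 2: index 3 -> 1 (moved)
  Node 3: index 5 -> 3 (moved)
  Node 4: index 1 -> 0 (moved)
  Node 5: index 4 -> 2 (moved)
Nodes that changed position: 0 1 2 3 4 5

Answer: 0 1 2 3 4 5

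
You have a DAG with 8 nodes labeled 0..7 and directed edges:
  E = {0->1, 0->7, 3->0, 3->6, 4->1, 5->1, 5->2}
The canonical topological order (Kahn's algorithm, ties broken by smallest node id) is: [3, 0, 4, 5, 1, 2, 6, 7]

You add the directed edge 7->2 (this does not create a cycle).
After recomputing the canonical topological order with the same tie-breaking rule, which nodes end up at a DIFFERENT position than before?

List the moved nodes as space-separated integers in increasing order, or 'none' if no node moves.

Old toposort: [3, 0, 4, 5, 1, 2, 6, 7]
Added edge 7->2
Recompute Kahn (smallest-id tiebreak):
  initial in-degrees: [1, 3, 2, 0, 0, 0, 1, 1]
  ready (indeg=0): [3, 4, 5]
  pop 3: indeg[0]->0; indeg[6]->0 | ready=[0, 4, 5, 6] | order so far=[3]
  pop 0: indeg[1]->2; indeg[7]->0 | ready=[4, 5, 6, 7] | order so far=[3, 0]
  pop 4: indeg[1]->1 | ready=[5, 6, 7] | order so far=[3, 0, 4]
  pop 5: indeg[1]->0; indeg[2]->1 | ready=[1, 6, 7] | order so far=[3, 0, 4, 5]
  pop 1: no out-edges | ready=[6, 7] | order so far=[3, 0, 4, 5, 1]
  pop 6: no out-edges | ready=[7] | order so far=[3, 0, 4, 5, 1, 6]
  pop 7: indeg[2]->0 | ready=[2] | order so far=[3, 0, 4, 5, 1, 6, 7]
  pop 2: no out-edges | ready=[] | order so far=[3, 0, 4, 5, 1, 6, 7, 2]
New canonical toposort: [3, 0, 4, 5, 1, 6, 7, 2]
Compare positions:
  Node 0: index 1 -> 1 (same)
  Node 1: index 4 -> 4 (same)
  Node 2: index 5 -> 7 (moved)
  Node 3: index 0 -> 0 (same)
  Node 4: index 2 -> 2 (same)
  Node 5: index 3 -> 3 (same)
  Node 6: index 6 -> 5 (moved)
  Node 7: index 7 -> 6 (moved)
Nodes that changed position: 2 6 7

Answer: 2 6 7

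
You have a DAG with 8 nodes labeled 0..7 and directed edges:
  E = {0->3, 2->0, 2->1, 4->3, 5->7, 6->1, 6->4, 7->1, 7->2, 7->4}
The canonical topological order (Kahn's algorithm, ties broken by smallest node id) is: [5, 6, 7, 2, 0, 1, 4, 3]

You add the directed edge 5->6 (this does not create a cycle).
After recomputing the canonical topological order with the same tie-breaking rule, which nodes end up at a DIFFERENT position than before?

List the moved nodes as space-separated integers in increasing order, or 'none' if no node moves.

Old toposort: [5, 6, 7, 2, 0, 1, 4, 3]
Added edge 5->6
Recompute Kahn (smallest-id tiebreak):
  initial in-degrees: [1, 3, 1, 2, 2, 0, 1, 1]
  ready (indeg=0): [5]
  pop 5: indeg[6]->0; indeg[7]->0 | ready=[6, 7] | order so far=[5]
  pop 6: indeg[1]->2; indeg[4]->1 | ready=[7] | order so far=[5, 6]
  pop 7: indeg[1]->1; indeg[2]->0; indeg[4]->0 | ready=[2, 4] | order so far=[5, 6, 7]
  pop 2: indeg[0]->0; indeg[1]->0 | ready=[0, 1, 4] | order so far=[5, 6, 7, 2]
  pop 0: indeg[3]->1 | ready=[1, 4] | order so far=[5, 6, 7, 2, 0]
  pop 1: no out-edges | ready=[4] | order so far=[5, 6, 7, 2, 0, 1]
  pop 4: indeg[3]->0 | ready=[3] | order so far=[5, 6, 7, 2, 0, 1, 4]
  pop 3: no out-edges | ready=[] | order so far=[5, 6, 7, 2, 0, 1, 4, 3]
New canonical toposort: [5, 6, 7, 2, 0, 1, 4, 3]
Compare positions:
  Node 0: index 4 -> 4 (same)
  Node 1: index 5 -> 5 (same)
  Node 2: index 3 -> 3 (same)
  Node 3: index 7 -> 7 (same)
  Node 4: index 6 -> 6 (same)
  Node 5: index 0 -> 0 (same)
  Node 6: index 1 -> 1 (same)
  Node 7: index 2 -> 2 (same)
Nodes that changed position: none

Answer: none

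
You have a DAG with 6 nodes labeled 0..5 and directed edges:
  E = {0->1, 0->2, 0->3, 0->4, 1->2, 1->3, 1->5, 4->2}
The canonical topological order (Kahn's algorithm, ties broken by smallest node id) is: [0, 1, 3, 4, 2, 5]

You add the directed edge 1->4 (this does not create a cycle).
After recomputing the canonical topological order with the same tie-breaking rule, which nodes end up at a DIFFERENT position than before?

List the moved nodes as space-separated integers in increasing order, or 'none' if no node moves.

Old toposort: [0, 1, 3, 4, 2, 5]
Added edge 1->4
Recompute Kahn (smallest-id tiebreak):
  initial in-degrees: [0, 1, 3, 2, 2, 1]
  ready (indeg=0): [0]
  pop 0: indeg[1]->0; indeg[2]->2; indeg[3]->1; indeg[4]->1 | ready=[1] | order so far=[0]
  pop 1: indeg[2]->1; indeg[3]->0; indeg[4]->0; indeg[5]->0 | ready=[3, 4, 5] | order so far=[0, 1]
  pop 3: no out-edges | ready=[4, 5] | order so far=[0, 1, 3]
  pop 4: indeg[2]->0 | ready=[2, 5] | order so far=[0, 1, 3, 4]
  pop 2: no out-edges | ready=[5] | order so far=[0, 1, 3, 4, 2]
  pop 5: no out-edges | ready=[] | order so far=[0, 1, 3, 4, 2, 5]
New canonical toposort: [0, 1, 3, 4, 2, 5]
Compare positions:
  Node 0: index 0 -> 0 (same)
  Node 1: index 1 -> 1 (same)
  Node 2: index 4 -> 4 (same)
  Node 3: index 2 -> 2 (same)
  Node 4: index 3 -> 3 (same)
  Node 5: index 5 -> 5 (same)
Nodes that changed position: none

Answer: none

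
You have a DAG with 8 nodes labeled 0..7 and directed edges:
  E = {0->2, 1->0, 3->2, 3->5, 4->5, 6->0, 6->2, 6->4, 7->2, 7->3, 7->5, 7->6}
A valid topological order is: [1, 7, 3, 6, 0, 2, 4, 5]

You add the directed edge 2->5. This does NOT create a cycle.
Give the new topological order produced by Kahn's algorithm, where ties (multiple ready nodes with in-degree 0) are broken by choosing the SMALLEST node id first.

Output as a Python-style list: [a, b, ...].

Answer: [1, 7, 3, 6, 0, 2, 4, 5]

Derivation:
Old toposort: [1, 7, 3, 6, 0, 2, 4, 5]
Added edge: 2->5
Position of 2 (5) < position of 5 (7). Old order still valid.
Run Kahn's algorithm (break ties by smallest node id):
  initial in-degrees: [2, 0, 4, 1, 1, 4, 1, 0]
  ready (indeg=0): [1, 7]
  pop 1: indeg[0]->1 | ready=[7] | order so far=[1]
  pop 7: indeg[2]->3; indeg[3]->0; indeg[5]->3; indeg[6]->0 | ready=[3, 6] | order so far=[1, 7]
  pop 3: indeg[2]->2; indeg[5]->2 | ready=[6] | order so far=[1, 7, 3]
  pop 6: indeg[0]->0; indeg[2]->1; indeg[4]->0 | ready=[0, 4] | order so far=[1, 7, 3, 6]
  pop 0: indeg[2]->0 | ready=[2, 4] | order so far=[1, 7, 3, 6, 0]
  pop 2: indeg[5]->1 | ready=[4] | order so far=[1, 7, 3, 6, 0, 2]
  pop 4: indeg[5]->0 | ready=[5] | order so far=[1, 7, 3, 6, 0, 2, 4]
  pop 5: no out-edges | ready=[] | order so far=[1, 7, 3, 6, 0, 2, 4, 5]
  Result: [1, 7, 3, 6, 0, 2, 4, 5]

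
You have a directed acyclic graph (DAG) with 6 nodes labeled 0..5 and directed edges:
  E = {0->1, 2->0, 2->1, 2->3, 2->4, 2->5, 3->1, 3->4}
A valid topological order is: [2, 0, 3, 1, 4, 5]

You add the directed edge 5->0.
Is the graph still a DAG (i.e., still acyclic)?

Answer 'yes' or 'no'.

Answer: yes

Derivation:
Given toposort: [2, 0, 3, 1, 4, 5]
Position of 5: index 5; position of 0: index 1
New edge 5->0: backward (u after v in old order)
Backward edge: old toposort is now invalid. Check if this creates a cycle.
Does 0 already reach 5? Reachable from 0: [0, 1]. NO -> still a DAG (reorder needed).
Still a DAG? yes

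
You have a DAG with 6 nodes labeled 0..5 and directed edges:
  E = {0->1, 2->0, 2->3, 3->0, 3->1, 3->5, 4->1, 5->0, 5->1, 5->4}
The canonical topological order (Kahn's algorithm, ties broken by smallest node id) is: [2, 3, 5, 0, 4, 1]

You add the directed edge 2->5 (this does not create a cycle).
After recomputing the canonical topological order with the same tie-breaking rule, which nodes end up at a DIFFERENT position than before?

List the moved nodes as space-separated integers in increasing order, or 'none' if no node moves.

Answer: none

Derivation:
Old toposort: [2, 3, 5, 0, 4, 1]
Added edge 2->5
Recompute Kahn (smallest-id tiebreak):
  initial in-degrees: [3, 4, 0, 1, 1, 2]
  ready (indeg=0): [2]
  pop 2: indeg[0]->2; indeg[3]->0; indeg[5]->1 | ready=[3] | order so far=[2]
  pop 3: indeg[0]->1; indeg[1]->3; indeg[5]->0 | ready=[5] | order so far=[2, 3]
  pop 5: indeg[0]->0; indeg[1]->2; indeg[4]->0 | ready=[0, 4] | order so far=[2, 3, 5]
  pop 0: indeg[1]->1 | ready=[4] | order so far=[2, 3, 5, 0]
  pop 4: indeg[1]->0 | ready=[1] | order so far=[2, 3, 5, 0, 4]
  pop 1: no out-edges | ready=[] | order so far=[2, 3, 5, 0, 4, 1]
New canonical toposort: [2, 3, 5, 0, 4, 1]
Compare positions:
  Node 0: index 3 -> 3 (same)
  Node 1: index 5 -> 5 (same)
  Node 2: index 0 -> 0 (same)
  Node 3: index 1 -> 1 (same)
  Node 4: index 4 -> 4 (same)
  Node 5: index 2 -> 2 (same)
Nodes that changed position: none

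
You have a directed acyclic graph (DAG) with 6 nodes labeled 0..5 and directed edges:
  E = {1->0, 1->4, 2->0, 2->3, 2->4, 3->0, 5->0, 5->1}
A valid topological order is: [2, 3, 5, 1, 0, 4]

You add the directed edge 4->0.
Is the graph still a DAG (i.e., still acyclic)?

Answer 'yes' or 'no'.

Given toposort: [2, 3, 5, 1, 0, 4]
Position of 4: index 5; position of 0: index 4
New edge 4->0: backward (u after v in old order)
Backward edge: old toposort is now invalid. Check if this creates a cycle.
Does 0 already reach 4? Reachable from 0: [0]. NO -> still a DAG (reorder needed).
Still a DAG? yes

Answer: yes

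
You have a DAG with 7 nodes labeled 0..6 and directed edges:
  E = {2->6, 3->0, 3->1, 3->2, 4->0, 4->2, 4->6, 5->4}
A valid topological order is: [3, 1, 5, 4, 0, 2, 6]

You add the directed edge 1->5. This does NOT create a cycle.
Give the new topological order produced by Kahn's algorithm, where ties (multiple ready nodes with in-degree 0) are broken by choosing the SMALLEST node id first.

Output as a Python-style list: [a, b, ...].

Old toposort: [3, 1, 5, 4, 0, 2, 6]
Added edge: 1->5
Position of 1 (1) < position of 5 (2). Old order still valid.
Run Kahn's algorithm (break ties by smallest node id):
  initial in-degrees: [2, 1, 2, 0, 1, 1, 2]
  ready (indeg=0): [3]
  pop 3: indeg[0]->1; indeg[1]->0; indeg[2]->1 | ready=[1] | order so far=[3]
  pop 1: indeg[5]->0 | ready=[5] | order so far=[3, 1]
  pop 5: indeg[4]->0 | ready=[4] | order so far=[3, 1, 5]
  pop 4: indeg[0]->0; indeg[2]->0; indeg[6]->1 | ready=[0, 2] | order so far=[3, 1, 5, 4]
  pop 0: no out-edges | ready=[2] | order so far=[3, 1, 5, 4, 0]
  pop 2: indeg[6]->0 | ready=[6] | order so far=[3, 1, 5, 4, 0, 2]
  pop 6: no out-edges | ready=[] | order so far=[3, 1, 5, 4, 0, 2, 6]
  Result: [3, 1, 5, 4, 0, 2, 6]

Answer: [3, 1, 5, 4, 0, 2, 6]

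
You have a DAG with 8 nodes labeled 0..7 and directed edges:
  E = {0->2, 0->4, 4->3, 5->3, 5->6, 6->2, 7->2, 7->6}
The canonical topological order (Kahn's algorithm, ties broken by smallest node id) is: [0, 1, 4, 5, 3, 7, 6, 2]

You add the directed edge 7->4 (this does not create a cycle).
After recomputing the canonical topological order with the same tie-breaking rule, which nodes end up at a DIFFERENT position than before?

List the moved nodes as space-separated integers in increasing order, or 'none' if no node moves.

Answer: 3 4 5 7

Derivation:
Old toposort: [0, 1, 4, 5, 3, 7, 6, 2]
Added edge 7->4
Recompute Kahn (smallest-id tiebreak):
  initial in-degrees: [0, 0, 3, 2, 2, 0, 2, 0]
  ready (indeg=0): [0, 1, 5, 7]
  pop 0: indeg[2]->2; indeg[4]->1 | ready=[1, 5, 7] | order so far=[0]
  pop 1: no out-edges | ready=[5, 7] | order so far=[0, 1]
  pop 5: indeg[3]->1; indeg[6]->1 | ready=[7] | order so far=[0, 1, 5]
  pop 7: indeg[2]->1; indeg[4]->0; indeg[6]->0 | ready=[4, 6] | order so far=[0, 1, 5, 7]
  pop 4: indeg[3]->0 | ready=[3, 6] | order so far=[0, 1, 5, 7, 4]
  pop 3: no out-edges | ready=[6] | order so far=[0, 1, 5, 7, 4, 3]
  pop 6: indeg[2]->0 | ready=[2] | order so far=[0, 1, 5, 7, 4, 3, 6]
  pop 2: no out-edges | ready=[] | order so far=[0, 1, 5, 7, 4, 3, 6, 2]
New canonical toposort: [0, 1, 5, 7, 4, 3, 6, 2]
Compare positions:
  Node 0: index 0 -> 0 (same)
  Node 1: index 1 -> 1 (same)
  Node 2: index 7 -> 7 (same)
  Node 3: index 4 -> 5 (moved)
  Node 4: index 2 -> 4 (moved)
  Node 5: index 3 -> 2 (moved)
  Node 6: index 6 -> 6 (same)
  Node 7: index 5 -> 3 (moved)
Nodes that changed position: 3 4 5 7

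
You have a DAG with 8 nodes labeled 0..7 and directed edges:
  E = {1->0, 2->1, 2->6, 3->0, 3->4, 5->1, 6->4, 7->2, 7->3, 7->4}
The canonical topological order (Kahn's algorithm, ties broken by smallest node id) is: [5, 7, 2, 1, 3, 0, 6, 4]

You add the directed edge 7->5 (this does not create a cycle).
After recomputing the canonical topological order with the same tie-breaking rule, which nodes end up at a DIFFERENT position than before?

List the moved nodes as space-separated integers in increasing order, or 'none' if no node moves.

Answer: 1 2 3 5 7

Derivation:
Old toposort: [5, 7, 2, 1, 3, 0, 6, 4]
Added edge 7->5
Recompute Kahn (smallest-id tiebreak):
  initial in-degrees: [2, 2, 1, 1, 3, 1, 1, 0]
  ready (indeg=0): [7]
  pop 7: indeg[2]->0; indeg[3]->0; indeg[4]->2; indeg[5]->0 | ready=[2, 3, 5] | order so far=[7]
  pop 2: indeg[1]->1; indeg[6]->0 | ready=[3, 5, 6] | order so far=[7, 2]
  pop 3: indeg[0]->1; indeg[4]->1 | ready=[5, 6] | order so far=[7, 2, 3]
  pop 5: indeg[1]->0 | ready=[1, 6] | order so far=[7, 2, 3, 5]
  pop 1: indeg[0]->0 | ready=[0, 6] | order so far=[7, 2, 3, 5, 1]
  pop 0: no out-edges | ready=[6] | order so far=[7, 2, 3, 5, 1, 0]
  pop 6: indeg[4]->0 | ready=[4] | order so far=[7, 2, 3, 5, 1, 0, 6]
  pop 4: no out-edges | ready=[] | order so far=[7, 2, 3, 5, 1, 0, 6, 4]
New canonical toposort: [7, 2, 3, 5, 1, 0, 6, 4]
Compare positions:
  Node 0: index 5 -> 5 (same)
  Node 1: index 3 -> 4 (moved)
  Node 2: index 2 -> 1 (moved)
  Node 3: index 4 -> 2 (moved)
  Node 4: index 7 -> 7 (same)
  Node 5: index 0 -> 3 (moved)
  Node 6: index 6 -> 6 (same)
  Node 7: index 1 -> 0 (moved)
Nodes that changed position: 1 2 3 5 7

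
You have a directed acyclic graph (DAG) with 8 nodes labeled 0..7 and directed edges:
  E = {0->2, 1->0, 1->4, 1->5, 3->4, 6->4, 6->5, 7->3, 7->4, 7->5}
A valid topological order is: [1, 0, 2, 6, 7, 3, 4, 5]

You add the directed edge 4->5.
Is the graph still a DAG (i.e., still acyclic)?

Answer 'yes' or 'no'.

Given toposort: [1, 0, 2, 6, 7, 3, 4, 5]
Position of 4: index 6; position of 5: index 7
New edge 4->5: forward
Forward edge: respects the existing order. Still a DAG, same toposort still valid.
Still a DAG? yes

Answer: yes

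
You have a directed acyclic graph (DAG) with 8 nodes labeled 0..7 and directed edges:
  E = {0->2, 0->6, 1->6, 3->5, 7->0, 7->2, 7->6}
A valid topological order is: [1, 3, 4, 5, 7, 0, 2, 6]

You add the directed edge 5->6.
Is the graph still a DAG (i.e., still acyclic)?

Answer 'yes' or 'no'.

Answer: yes

Derivation:
Given toposort: [1, 3, 4, 5, 7, 0, 2, 6]
Position of 5: index 3; position of 6: index 7
New edge 5->6: forward
Forward edge: respects the existing order. Still a DAG, same toposort still valid.
Still a DAG? yes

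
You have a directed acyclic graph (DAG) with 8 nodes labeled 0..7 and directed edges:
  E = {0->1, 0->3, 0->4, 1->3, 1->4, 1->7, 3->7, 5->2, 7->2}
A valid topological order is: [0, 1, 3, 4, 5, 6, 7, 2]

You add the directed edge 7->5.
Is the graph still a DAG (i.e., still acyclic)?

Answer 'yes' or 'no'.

Answer: yes

Derivation:
Given toposort: [0, 1, 3, 4, 5, 6, 7, 2]
Position of 7: index 6; position of 5: index 4
New edge 7->5: backward (u after v in old order)
Backward edge: old toposort is now invalid. Check if this creates a cycle.
Does 5 already reach 7? Reachable from 5: [2, 5]. NO -> still a DAG (reorder needed).
Still a DAG? yes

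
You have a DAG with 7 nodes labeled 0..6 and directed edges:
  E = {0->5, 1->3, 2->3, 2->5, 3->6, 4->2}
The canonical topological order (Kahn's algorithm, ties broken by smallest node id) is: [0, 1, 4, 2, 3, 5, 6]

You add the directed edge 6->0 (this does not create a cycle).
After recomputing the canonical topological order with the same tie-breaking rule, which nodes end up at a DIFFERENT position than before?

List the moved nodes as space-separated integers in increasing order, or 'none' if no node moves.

Answer: 0 1 2 3 4 5 6

Derivation:
Old toposort: [0, 1, 4, 2, 3, 5, 6]
Added edge 6->0
Recompute Kahn (smallest-id tiebreak):
  initial in-degrees: [1, 0, 1, 2, 0, 2, 1]
  ready (indeg=0): [1, 4]
  pop 1: indeg[3]->1 | ready=[4] | order so far=[1]
  pop 4: indeg[2]->0 | ready=[2] | order so far=[1, 4]
  pop 2: indeg[3]->0; indeg[5]->1 | ready=[3] | order so far=[1, 4, 2]
  pop 3: indeg[6]->0 | ready=[6] | order so far=[1, 4, 2, 3]
  pop 6: indeg[0]->0 | ready=[0] | order so far=[1, 4, 2, 3, 6]
  pop 0: indeg[5]->0 | ready=[5] | order so far=[1, 4, 2, 3, 6, 0]
  pop 5: no out-edges | ready=[] | order so far=[1, 4, 2, 3, 6, 0, 5]
New canonical toposort: [1, 4, 2, 3, 6, 0, 5]
Compare positions:
  Node 0: index 0 -> 5 (moved)
  Node 1: index 1 -> 0 (moved)
  Node 2: index 3 -> 2 (moved)
  Node 3: index 4 -> 3 (moved)
  Node 4: index 2 -> 1 (moved)
  Node 5: index 5 -> 6 (moved)
  Node 6: index 6 -> 4 (moved)
Nodes that changed position: 0 1 2 3 4 5 6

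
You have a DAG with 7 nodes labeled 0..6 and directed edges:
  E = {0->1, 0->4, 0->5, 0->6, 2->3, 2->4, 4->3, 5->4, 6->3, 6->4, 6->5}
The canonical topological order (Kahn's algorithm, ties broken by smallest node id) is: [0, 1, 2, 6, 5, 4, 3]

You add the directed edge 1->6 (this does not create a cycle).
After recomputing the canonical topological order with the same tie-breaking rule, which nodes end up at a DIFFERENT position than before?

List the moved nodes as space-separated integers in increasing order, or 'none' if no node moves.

Answer: none

Derivation:
Old toposort: [0, 1, 2, 6, 5, 4, 3]
Added edge 1->6
Recompute Kahn (smallest-id tiebreak):
  initial in-degrees: [0, 1, 0, 3, 4, 2, 2]
  ready (indeg=0): [0, 2]
  pop 0: indeg[1]->0; indeg[4]->3; indeg[5]->1; indeg[6]->1 | ready=[1, 2] | order so far=[0]
  pop 1: indeg[6]->0 | ready=[2, 6] | order so far=[0, 1]
  pop 2: indeg[3]->2; indeg[4]->2 | ready=[6] | order so far=[0, 1, 2]
  pop 6: indeg[3]->1; indeg[4]->1; indeg[5]->0 | ready=[5] | order so far=[0, 1, 2, 6]
  pop 5: indeg[4]->0 | ready=[4] | order so far=[0, 1, 2, 6, 5]
  pop 4: indeg[3]->0 | ready=[3] | order so far=[0, 1, 2, 6, 5, 4]
  pop 3: no out-edges | ready=[] | order so far=[0, 1, 2, 6, 5, 4, 3]
New canonical toposort: [0, 1, 2, 6, 5, 4, 3]
Compare positions:
  Node 0: index 0 -> 0 (same)
  Node 1: index 1 -> 1 (same)
  Node 2: index 2 -> 2 (same)
  Node 3: index 6 -> 6 (same)
  Node 4: index 5 -> 5 (same)
  Node 5: index 4 -> 4 (same)
  Node 6: index 3 -> 3 (same)
Nodes that changed position: none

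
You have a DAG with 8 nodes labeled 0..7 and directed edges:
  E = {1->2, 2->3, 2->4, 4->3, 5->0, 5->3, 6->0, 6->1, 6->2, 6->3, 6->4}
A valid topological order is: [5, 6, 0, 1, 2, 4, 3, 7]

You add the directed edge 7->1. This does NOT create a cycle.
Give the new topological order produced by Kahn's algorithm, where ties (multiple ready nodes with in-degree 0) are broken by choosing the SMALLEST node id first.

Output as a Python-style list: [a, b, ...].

Answer: [5, 6, 0, 7, 1, 2, 4, 3]

Derivation:
Old toposort: [5, 6, 0, 1, 2, 4, 3, 7]
Added edge: 7->1
Position of 7 (7) > position of 1 (3). Must reorder: 7 must now come before 1.
Run Kahn's algorithm (break ties by smallest node id):
  initial in-degrees: [2, 2, 2, 4, 2, 0, 0, 0]
  ready (indeg=0): [5, 6, 7]
  pop 5: indeg[0]->1; indeg[3]->3 | ready=[6, 7] | order so far=[5]
  pop 6: indeg[0]->0; indeg[1]->1; indeg[2]->1; indeg[3]->2; indeg[4]->1 | ready=[0, 7] | order so far=[5, 6]
  pop 0: no out-edges | ready=[7] | order so far=[5, 6, 0]
  pop 7: indeg[1]->0 | ready=[1] | order so far=[5, 6, 0, 7]
  pop 1: indeg[2]->0 | ready=[2] | order so far=[5, 6, 0, 7, 1]
  pop 2: indeg[3]->1; indeg[4]->0 | ready=[4] | order so far=[5, 6, 0, 7, 1, 2]
  pop 4: indeg[3]->0 | ready=[3] | order so far=[5, 6, 0, 7, 1, 2, 4]
  pop 3: no out-edges | ready=[] | order so far=[5, 6, 0, 7, 1, 2, 4, 3]
  Result: [5, 6, 0, 7, 1, 2, 4, 3]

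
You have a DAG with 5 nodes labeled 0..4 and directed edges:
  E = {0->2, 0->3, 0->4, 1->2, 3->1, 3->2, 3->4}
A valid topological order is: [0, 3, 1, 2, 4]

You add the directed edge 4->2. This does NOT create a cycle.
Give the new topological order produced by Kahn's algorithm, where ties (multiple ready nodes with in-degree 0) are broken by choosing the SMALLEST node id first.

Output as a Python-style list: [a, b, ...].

Old toposort: [0, 3, 1, 2, 4]
Added edge: 4->2
Position of 4 (4) > position of 2 (3). Must reorder: 4 must now come before 2.
Run Kahn's algorithm (break ties by smallest node id):
  initial in-degrees: [0, 1, 4, 1, 2]
  ready (indeg=0): [0]
  pop 0: indeg[2]->3; indeg[3]->0; indeg[4]->1 | ready=[3] | order so far=[0]
  pop 3: indeg[1]->0; indeg[2]->2; indeg[4]->0 | ready=[1, 4] | order so far=[0, 3]
  pop 1: indeg[2]->1 | ready=[4] | order so far=[0, 3, 1]
  pop 4: indeg[2]->0 | ready=[2] | order so far=[0, 3, 1, 4]
  pop 2: no out-edges | ready=[] | order so far=[0, 3, 1, 4, 2]
  Result: [0, 3, 1, 4, 2]

Answer: [0, 3, 1, 4, 2]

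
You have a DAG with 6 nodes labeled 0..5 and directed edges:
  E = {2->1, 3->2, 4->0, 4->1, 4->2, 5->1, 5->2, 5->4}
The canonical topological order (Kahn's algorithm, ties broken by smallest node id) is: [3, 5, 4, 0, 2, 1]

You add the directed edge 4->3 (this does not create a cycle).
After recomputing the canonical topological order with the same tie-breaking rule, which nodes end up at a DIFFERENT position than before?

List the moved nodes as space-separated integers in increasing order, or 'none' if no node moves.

Old toposort: [3, 5, 4, 0, 2, 1]
Added edge 4->3
Recompute Kahn (smallest-id tiebreak):
  initial in-degrees: [1, 3, 3, 1, 1, 0]
  ready (indeg=0): [5]
  pop 5: indeg[1]->2; indeg[2]->2; indeg[4]->0 | ready=[4] | order so far=[5]
  pop 4: indeg[0]->0; indeg[1]->1; indeg[2]->1; indeg[3]->0 | ready=[0, 3] | order so far=[5, 4]
  pop 0: no out-edges | ready=[3] | order so far=[5, 4, 0]
  pop 3: indeg[2]->0 | ready=[2] | order so far=[5, 4, 0, 3]
  pop 2: indeg[1]->0 | ready=[1] | order so far=[5, 4, 0, 3, 2]
  pop 1: no out-edges | ready=[] | order so far=[5, 4, 0, 3, 2, 1]
New canonical toposort: [5, 4, 0, 3, 2, 1]
Compare positions:
  Node 0: index 3 -> 2 (moved)
  Node 1: index 5 -> 5 (same)
  Node 2: index 4 -> 4 (same)
  Node 3: index 0 -> 3 (moved)
  Node 4: index 2 -> 1 (moved)
  Node 5: index 1 -> 0 (moved)
Nodes that changed position: 0 3 4 5

Answer: 0 3 4 5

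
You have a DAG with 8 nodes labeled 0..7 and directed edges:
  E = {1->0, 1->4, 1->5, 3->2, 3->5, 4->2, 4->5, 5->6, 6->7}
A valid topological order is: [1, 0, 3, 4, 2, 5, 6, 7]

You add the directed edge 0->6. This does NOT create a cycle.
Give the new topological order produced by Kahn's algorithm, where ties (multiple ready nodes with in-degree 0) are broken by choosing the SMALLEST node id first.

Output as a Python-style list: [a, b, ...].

Old toposort: [1, 0, 3, 4, 2, 5, 6, 7]
Added edge: 0->6
Position of 0 (1) < position of 6 (6). Old order still valid.
Run Kahn's algorithm (break ties by smallest node id):
  initial in-degrees: [1, 0, 2, 0, 1, 3, 2, 1]
  ready (indeg=0): [1, 3]
  pop 1: indeg[0]->0; indeg[4]->0; indeg[5]->2 | ready=[0, 3, 4] | order so far=[1]
  pop 0: indeg[6]->1 | ready=[3, 4] | order so far=[1, 0]
  pop 3: indeg[2]->1; indeg[5]->1 | ready=[4] | order so far=[1, 0, 3]
  pop 4: indeg[2]->0; indeg[5]->0 | ready=[2, 5] | order so far=[1, 0, 3, 4]
  pop 2: no out-edges | ready=[5] | order so far=[1, 0, 3, 4, 2]
  pop 5: indeg[6]->0 | ready=[6] | order so far=[1, 0, 3, 4, 2, 5]
  pop 6: indeg[7]->0 | ready=[7] | order so far=[1, 0, 3, 4, 2, 5, 6]
  pop 7: no out-edges | ready=[] | order so far=[1, 0, 3, 4, 2, 5, 6, 7]
  Result: [1, 0, 3, 4, 2, 5, 6, 7]

Answer: [1, 0, 3, 4, 2, 5, 6, 7]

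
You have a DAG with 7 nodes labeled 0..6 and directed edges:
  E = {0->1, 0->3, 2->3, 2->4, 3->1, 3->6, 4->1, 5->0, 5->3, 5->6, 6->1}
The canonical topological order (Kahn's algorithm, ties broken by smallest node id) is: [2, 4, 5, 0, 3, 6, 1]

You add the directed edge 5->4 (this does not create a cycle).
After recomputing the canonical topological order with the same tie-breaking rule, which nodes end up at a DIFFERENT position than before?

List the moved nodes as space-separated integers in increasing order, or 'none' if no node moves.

Answer: 0 3 4 5

Derivation:
Old toposort: [2, 4, 5, 0, 3, 6, 1]
Added edge 5->4
Recompute Kahn (smallest-id tiebreak):
  initial in-degrees: [1, 4, 0, 3, 2, 0, 2]
  ready (indeg=0): [2, 5]
  pop 2: indeg[3]->2; indeg[4]->1 | ready=[5] | order so far=[2]
  pop 5: indeg[0]->0; indeg[3]->1; indeg[4]->0; indeg[6]->1 | ready=[0, 4] | order so far=[2, 5]
  pop 0: indeg[1]->3; indeg[3]->0 | ready=[3, 4] | order so far=[2, 5, 0]
  pop 3: indeg[1]->2; indeg[6]->0 | ready=[4, 6] | order so far=[2, 5, 0, 3]
  pop 4: indeg[1]->1 | ready=[6] | order so far=[2, 5, 0, 3, 4]
  pop 6: indeg[1]->0 | ready=[1] | order so far=[2, 5, 0, 3, 4, 6]
  pop 1: no out-edges | ready=[] | order so far=[2, 5, 0, 3, 4, 6, 1]
New canonical toposort: [2, 5, 0, 3, 4, 6, 1]
Compare positions:
  Node 0: index 3 -> 2 (moved)
  Node 1: index 6 -> 6 (same)
  Node 2: index 0 -> 0 (same)
  Node 3: index 4 -> 3 (moved)
  Node 4: index 1 -> 4 (moved)
  Node 5: index 2 -> 1 (moved)
  Node 6: index 5 -> 5 (same)
Nodes that changed position: 0 3 4 5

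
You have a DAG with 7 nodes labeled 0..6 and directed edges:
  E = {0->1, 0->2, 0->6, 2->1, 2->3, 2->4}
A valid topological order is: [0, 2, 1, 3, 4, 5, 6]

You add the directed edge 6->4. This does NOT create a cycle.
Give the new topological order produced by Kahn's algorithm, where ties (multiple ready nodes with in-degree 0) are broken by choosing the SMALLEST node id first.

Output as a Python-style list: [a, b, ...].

Old toposort: [0, 2, 1, 3, 4, 5, 6]
Added edge: 6->4
Position of 6 (6) > position of 4 (4). Must reorder: 6 must now come before 4.
Run Kahn's algorithm (break ties by smallest node id):
  initial in-degrees: [0, 2, 1, 1, 2, 0, 1]
  ready (indeg=0): [0, 5]
  pop 0: indeg[1]->1; indeg[2]->0; indeg[6]->0 | ready=[2, 5, 6] | order so far=[0]
  pop 2: indeg[1]->0; indeg[3]->0; indeg[4]->1 | ready=[1, 3, 5, 6] | order so far=[0, 2]
  pop 1: no out-edges | ready=[3, 5, 6] | order so far=[0, 2, 1]
  pop 3: no out-edges | ready=[5, 6] | order so far=[0, 2, 1, 3]
  pop 5: no out-edges | ready=[6] | order so far=[0, 2, 1, 3, 5]
  pop 6: indeg[4]->0 | ready=[4] | order so far=[0, 2, 1, 3, 5, 6]
  pop 4: no out-edges | ready=[] | order so far=[0, 2, 1, 3, 5, 6, 4]
  Result: [0, 2, 1, 3, 5, 6, 4]

Answer: [0, 2, 1, 3, 5, 6, 4]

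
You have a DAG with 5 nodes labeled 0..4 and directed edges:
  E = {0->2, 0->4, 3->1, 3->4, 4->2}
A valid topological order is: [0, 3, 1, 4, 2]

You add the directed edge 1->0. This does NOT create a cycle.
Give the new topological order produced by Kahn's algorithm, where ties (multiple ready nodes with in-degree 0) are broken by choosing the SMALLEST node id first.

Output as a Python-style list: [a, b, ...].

Old toposort: [0, 3, 1, 4, 2]
Added edge: 1->0
Position of 1 (2) > position of 0 (0). Must reorder: 1 must now come before 0.
Run Kahn's algorithm (break ties by smallest node id):
  initial in-degrees: [1, 1, 2, 0, 2]
  ready (indeg=0): [3]
  pop 3: indeg[1]->0; indeg[4]->1 | ready=[1] | order so far=[3]
  pop 1: indeg[0]->0 | ready=[0] | order so far=[3, 1]
  pop 0: indeg[2]->1; indeg[4]->0 | ready=[4] | order so far=[3, 1, 0]
  pop 4: indeg[2]->0 | ready=[2] | order so far=[3, 1, 0, 4]
  pop 2: no out-edges | ready=[] | order so far=[3, 1, 0, 4, 2]
  Result: [3, 1, 0, 4, 2]

Answer: [3, 1, 0, 4, 2]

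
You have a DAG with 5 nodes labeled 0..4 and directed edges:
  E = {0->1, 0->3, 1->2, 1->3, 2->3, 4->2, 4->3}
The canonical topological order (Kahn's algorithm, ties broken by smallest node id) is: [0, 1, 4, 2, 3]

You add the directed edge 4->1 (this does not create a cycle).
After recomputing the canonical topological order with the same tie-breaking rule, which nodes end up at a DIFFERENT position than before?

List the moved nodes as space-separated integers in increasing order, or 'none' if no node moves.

Answer: 1 4

Derivation:
Old toposort: [0, 1, 4, 2, 3]
Added edge 4->1
Recompute Kahn (smallest-id tiebreak):
  initial in-degrees: [0, 2, 2, 4, 0]
  ready (indeg=0): [0, 4]
  pop 0: indeg[1]->1; indeg[3]->3 | ready=[4] | order so far=[0]
  pop 4: indeg[1]->0; indeg[2]->1; indeg[3]->2 | ready=[1] | order so far=[0, 4]
  pop 1: indeg[2]->0; indeg[3]->1 | ready=[2] | order so far=[0, 4, 1]
  pop 2: indeg[3]->0 | ready=[3] | order so far=[0, 4, 1, 2]
  pop 3: no out-edges | ready=[] | order so far=[0, 4, 1, 2, 3]
New canonical toposort: [0, 4, 1, 2, 3]
Compare positions:
  Node 0: index 0 -> 0 (same)
  Node 1: index 1 -> 2 (moved)
  Node 2: index 3 -> 3 (same)
  Node 3: index 4 -> 4 (same)
  Node 4: index 2 -> 1 (moved)
Nodes that changed position: 1 4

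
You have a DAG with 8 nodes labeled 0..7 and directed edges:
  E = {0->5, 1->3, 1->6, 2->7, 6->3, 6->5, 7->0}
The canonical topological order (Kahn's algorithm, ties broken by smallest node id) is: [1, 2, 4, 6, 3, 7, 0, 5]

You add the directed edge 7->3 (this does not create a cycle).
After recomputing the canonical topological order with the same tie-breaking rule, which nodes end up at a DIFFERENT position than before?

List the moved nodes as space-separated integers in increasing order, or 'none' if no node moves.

Old toposort: [1, 2, 4, 6, 3, 7, 0, 5]
Added edge 7->3
Recompute Kahn (smallest-id tiebreak):
  initial in-degrees: [1, 0, 0, 3, 0, 2, 1, 1]
  ready (indeg=0): [1, 2, 4]
  pop 1: indeg[3]->2; indeg[6]->0 | ready=[2, 4, 6] | order so far=[1]
  pop 2: indeg[7]->0 | ready=[4, 6, 7] | order so far=[1, 2]
  pop 4: no out-edges | ready=[6, 7] | order so far=[1, 2, 4]
  pop 6: indeg[3]->1; indeg[5]->1 | ready=[7] | order so far=[1, 2, 4, 6]
  pop 7: indeg[0]->0; indeg[3]->0 | ready=[0, 3] | order so far=[1, 2, 4, 6, 7]
  pop 0: indeg[5]->0 | ready=[3, 5] | order so far=[1, 2, 4, 6, 7, 0]
  pop 3: no out-edges | ready=[5] | order so far=[1, 2, 4, 6, 7, 0, 3]
  pop 5: no out-edges | ready=[] | order so far=[1, 2, 4, 6, 7, 0, 3, 5]
New canonical toposort: [1, 2, 4, 6, 7, 0, 3, 5]
Compare positions:
  Node 0: index 6 -> 5 (moved)
  Node 1: index 0 -> 0 (same)
  Node 2: index 1 -> 1 (same)
  Node 3: index 4 -> 6 (moved)
  Node 4: index 2 -> 2 (same)
  Node 5: index 7 -> 7 (same)
  Node 6: index 3 -> 3 (same)
  Node 7: index 5 -> 4 (moved)
Nodes that changed position: 0 3 7

Answer: 0 3 7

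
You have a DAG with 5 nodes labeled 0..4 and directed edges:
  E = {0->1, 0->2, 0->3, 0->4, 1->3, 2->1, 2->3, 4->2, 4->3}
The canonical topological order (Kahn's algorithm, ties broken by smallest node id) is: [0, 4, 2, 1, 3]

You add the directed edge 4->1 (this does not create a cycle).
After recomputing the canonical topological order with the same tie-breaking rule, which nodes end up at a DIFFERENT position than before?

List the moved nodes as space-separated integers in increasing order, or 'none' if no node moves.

Old toposort: [0, 4, 2, 1, 3]
Added edge 4->1
Recompute Kahn (smallest-id tiebreak):
  initial in-degrees: [0, 3, 2, 4, 1]
  ready (indeg=0): [0]
  pop 0: indeg[1]->2; indeg[2]->1; indeg[3]->3; indeg[4]->0 | ready=[4] | order so far=[0]
  pop 4: indeg[1]->1; indeg[2]->0; indeg[3]->2 | ready=[2] | order so far=[0, 4]
  pop 2: indeg[1]->0; indeg[3]->1 | ready=[1] | order so far=[0, 4, 2]
  pop 1: indeg[3]->0 | ready=[3] | order so far=[0, 4, 2, 1]
  pop 3: no out-edges | ready=[] | order so far=[0, 4, 2, 1, 3]
New canonical toposort: [0, 4, 2, 1, 3]
Compare positions:
  Node 0: index 0 -> 0 (same)
  Node 1: index 3 -> 3 (same)
  Node 2: index 2 -> 2 (same)
  Node 3: index 4 -> 4 (same)
  Node 4: index 1 -> 1 (same)
Nodes that changed position: none

Answer: none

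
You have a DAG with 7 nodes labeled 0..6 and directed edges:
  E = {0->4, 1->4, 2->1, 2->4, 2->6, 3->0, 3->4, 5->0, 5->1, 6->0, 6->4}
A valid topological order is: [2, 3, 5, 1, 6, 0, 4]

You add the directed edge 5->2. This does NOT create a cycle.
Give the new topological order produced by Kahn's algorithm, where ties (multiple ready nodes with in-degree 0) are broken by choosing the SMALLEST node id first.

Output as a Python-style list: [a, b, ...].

Answer: [3, 5, 2, 1, 6, 0, 4]

Derivation:
Old toposort: [2, 3, 5, 1, 6, 0, 4]
Added edge: 5->2
Position of 5 (2) > position of 2 (0). Must reorder: 5 must now come before 2.
Run Kahn's algorithm (break ties by smallest node id):
  initial in-degrees: [3, 2, 1, 0, 5, 0, 1]
  ready (indeg=0): [3, 5]
  pop 3: indeg[0]->2; indeg[4]->4 | ready=[5] | order so far=[3]
  pop 5: indeg[0]->1; indeg[1]->1; indeg[2]->0 | ready=[2] | order so far=[3, 5]
  pop 2: indeg[1]->0; indeg[4]->3; indeg[6]->0 | ready=[1, 6] | order so far=[3, 5, 2]
  pop 1: indeg[4]->2 | ready=[6] | order so far=[3, 5, 2, 1]
  pop 6: indeg[0]->0; indeg[4]->1 | ready=[0] | order so far=[3, 5, 2, 1, 6]
  pop 0: indeg[4]->0 | ready=[4] | order so far=[3, 5, 2, 1, 6, 0]
  pop 4: no out-edges | ready=[] | order so far=[3, 5, 2, 1, 6, 0, 4]
  Result: [3, 5, 2, 1, 6, 0, 4]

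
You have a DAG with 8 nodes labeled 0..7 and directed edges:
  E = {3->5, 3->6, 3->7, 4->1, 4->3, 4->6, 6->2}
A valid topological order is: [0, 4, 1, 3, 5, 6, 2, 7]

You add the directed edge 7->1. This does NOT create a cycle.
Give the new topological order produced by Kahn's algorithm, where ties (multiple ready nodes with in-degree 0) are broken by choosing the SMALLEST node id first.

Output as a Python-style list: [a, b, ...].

Old toposort: [0, 4, 1, 3, 5, 6, 2, 7]
Added edge: 7->1
Position of 7 (7) > position of 1 (2). Must reorder: 7 must now come before 1.
Run Kahn's algorithm (break ties by smallest node id):
  initial in-degrees: [0, 2, 1, 1, 0, 1, 2, 1]
  ready (indeg=0): [0, 4]
  pop 0: no out-edges | ready=[4] | order so far=[0]
  pop 4: indeg[1]->1; indeg[3]->0; indeg[6]->1 | ready=[3] | order so far=[0, 4]
  pop 3: indeg[5]->0; indeg[6]->0; indeg[7]->0 | ready=[5, 6, 7] | order so far=[0, 4, 3]
  pop 5: no out-edges | ready=[6, 7] | order so far=[0, 4, 3, 5]
  pop 6: indeg[2]->0 | ready=[2, 7] | order so far=[0, 4, 3, 5, 6]
  pop 2: no out-edges | ready=[7] | order so far=[0, 4, 3, 5, 6, 2]
  pop 7: indeg[1]->0 | ready=[1] | order so far=[0, 4, 3, 5, 6, 2, 7]
  pop 1: no out-edges | ready=[] | order so far=[0, 4, 3, 5, 6, 2, 7, 1]
  Result: [0, 4, 3, 5, 6, 2, 7, 1]

Answer: [0, 4, 3, 5, 6, 2, 7, 1]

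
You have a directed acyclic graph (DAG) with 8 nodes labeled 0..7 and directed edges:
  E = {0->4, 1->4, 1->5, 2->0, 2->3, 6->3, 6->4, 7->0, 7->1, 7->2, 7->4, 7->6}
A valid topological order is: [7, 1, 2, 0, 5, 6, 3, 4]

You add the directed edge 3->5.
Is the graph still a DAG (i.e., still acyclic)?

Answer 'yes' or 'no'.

Answer: yes

Derivation:
Given toposort: [7, 1, 2, 0, 5, 6, 3, 4]
Position of 3: index 6; position of 5: index 4
New edge 3->5: backward (u after v in old order)
Backward edge: old toposort is now invalid. Check if this creates a cycle.
Does 5 already reach 3? Reachable from 5: [5]. NO -> still a DAG (reorder needed).
Still a DAG? yes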